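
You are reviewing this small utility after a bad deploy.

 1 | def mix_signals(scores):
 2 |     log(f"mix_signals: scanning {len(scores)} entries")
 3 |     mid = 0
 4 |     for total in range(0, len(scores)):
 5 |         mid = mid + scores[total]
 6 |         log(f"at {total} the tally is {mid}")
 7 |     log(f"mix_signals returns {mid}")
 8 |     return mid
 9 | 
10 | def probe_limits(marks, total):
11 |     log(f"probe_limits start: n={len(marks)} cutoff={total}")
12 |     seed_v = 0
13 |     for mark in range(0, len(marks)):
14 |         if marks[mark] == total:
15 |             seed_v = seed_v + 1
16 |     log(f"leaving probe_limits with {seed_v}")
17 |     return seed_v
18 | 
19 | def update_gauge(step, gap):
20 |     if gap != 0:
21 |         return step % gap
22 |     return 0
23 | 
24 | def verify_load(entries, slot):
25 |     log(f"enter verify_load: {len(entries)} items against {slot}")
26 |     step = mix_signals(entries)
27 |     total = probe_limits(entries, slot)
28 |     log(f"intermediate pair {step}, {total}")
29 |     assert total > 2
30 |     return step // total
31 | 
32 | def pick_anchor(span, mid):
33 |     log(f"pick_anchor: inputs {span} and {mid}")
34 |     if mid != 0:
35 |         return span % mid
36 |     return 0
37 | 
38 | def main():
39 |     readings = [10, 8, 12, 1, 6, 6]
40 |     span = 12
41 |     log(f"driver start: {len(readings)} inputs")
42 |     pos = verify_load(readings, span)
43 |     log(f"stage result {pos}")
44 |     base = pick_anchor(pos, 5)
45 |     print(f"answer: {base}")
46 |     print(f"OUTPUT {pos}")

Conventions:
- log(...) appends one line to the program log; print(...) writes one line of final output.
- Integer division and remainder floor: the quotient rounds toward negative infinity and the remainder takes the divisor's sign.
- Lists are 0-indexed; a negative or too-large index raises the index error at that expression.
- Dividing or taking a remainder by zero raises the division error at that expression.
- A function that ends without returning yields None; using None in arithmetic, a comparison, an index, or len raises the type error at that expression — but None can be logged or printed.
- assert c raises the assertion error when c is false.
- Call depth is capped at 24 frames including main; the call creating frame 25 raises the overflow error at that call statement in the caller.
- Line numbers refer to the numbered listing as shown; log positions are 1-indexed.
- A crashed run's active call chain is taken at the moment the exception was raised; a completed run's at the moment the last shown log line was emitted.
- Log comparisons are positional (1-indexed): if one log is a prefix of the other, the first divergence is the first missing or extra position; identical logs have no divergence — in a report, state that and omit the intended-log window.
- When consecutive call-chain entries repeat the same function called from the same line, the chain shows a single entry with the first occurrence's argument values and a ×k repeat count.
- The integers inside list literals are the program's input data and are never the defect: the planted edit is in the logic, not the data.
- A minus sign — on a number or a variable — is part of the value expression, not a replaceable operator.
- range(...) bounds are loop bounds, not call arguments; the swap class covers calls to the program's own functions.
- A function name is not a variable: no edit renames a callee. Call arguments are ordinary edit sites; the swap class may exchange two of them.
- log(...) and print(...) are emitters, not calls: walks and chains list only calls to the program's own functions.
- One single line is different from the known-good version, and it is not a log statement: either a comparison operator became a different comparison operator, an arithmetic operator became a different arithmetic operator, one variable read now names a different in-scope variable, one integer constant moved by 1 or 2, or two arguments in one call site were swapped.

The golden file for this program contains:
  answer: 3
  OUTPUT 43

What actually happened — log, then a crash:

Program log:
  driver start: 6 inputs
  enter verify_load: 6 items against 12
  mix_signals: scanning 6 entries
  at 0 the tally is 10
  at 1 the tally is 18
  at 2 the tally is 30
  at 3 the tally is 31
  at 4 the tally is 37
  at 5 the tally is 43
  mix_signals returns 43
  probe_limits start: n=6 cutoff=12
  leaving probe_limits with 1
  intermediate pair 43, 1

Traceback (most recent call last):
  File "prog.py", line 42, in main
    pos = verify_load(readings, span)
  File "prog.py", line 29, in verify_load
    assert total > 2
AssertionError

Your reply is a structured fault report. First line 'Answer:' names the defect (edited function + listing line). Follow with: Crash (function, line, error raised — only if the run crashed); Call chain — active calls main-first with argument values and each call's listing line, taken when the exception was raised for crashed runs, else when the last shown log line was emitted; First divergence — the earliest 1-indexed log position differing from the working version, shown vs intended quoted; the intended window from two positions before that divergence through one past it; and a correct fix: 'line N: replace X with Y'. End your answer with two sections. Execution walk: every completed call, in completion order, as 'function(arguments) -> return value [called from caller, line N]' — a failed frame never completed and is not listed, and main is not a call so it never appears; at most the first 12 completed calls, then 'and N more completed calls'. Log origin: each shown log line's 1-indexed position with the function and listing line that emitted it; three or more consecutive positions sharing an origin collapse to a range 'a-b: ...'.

Answer: the defect is in verify_load at line 29.
Key fact: Only 13 log lines were emitted before the run died; the intended continuation was 'stage result 43'.
Crash: verify_load, line 29, AssertionError.
Call chain: main -> verify_load([10, 8, 12, 1, 6, 6], 12) (called at line 42).
First divergence: position 14 — the faulty run's log ends after 13 lines; the working version continues with 'stage result 43'.
Intended log window:
  12: leaving probe_limits with 1
  13: intermediate pair 43, 1
  14: stage result 43
  15: pick_anchor: inputs 43 and 5
Execution walk:
  mix_signals([10, 8, 12, 1, 6, 6]) -> 43  [called from verify_load, line 26]
  probe_limits([10, 8, 12, 1, 6, 6], 12) -> 1  [called from verify_load, line 27]
Log origins:
  1: emitted by main (line 41)
  2: emitted by verify_load (line 25)
  3: emitted by mix_signals (line 2)
  4-9: emitted by mix_signals (line 6)
  10: emitted by mix_signals (line 7)
  11: emitted by probe_limits (line 11)
  12: emitted by probe_limits (line 16)
  13: emitted by verify_load (line 28)
A correct fix: line 29: replace `2` with `0`.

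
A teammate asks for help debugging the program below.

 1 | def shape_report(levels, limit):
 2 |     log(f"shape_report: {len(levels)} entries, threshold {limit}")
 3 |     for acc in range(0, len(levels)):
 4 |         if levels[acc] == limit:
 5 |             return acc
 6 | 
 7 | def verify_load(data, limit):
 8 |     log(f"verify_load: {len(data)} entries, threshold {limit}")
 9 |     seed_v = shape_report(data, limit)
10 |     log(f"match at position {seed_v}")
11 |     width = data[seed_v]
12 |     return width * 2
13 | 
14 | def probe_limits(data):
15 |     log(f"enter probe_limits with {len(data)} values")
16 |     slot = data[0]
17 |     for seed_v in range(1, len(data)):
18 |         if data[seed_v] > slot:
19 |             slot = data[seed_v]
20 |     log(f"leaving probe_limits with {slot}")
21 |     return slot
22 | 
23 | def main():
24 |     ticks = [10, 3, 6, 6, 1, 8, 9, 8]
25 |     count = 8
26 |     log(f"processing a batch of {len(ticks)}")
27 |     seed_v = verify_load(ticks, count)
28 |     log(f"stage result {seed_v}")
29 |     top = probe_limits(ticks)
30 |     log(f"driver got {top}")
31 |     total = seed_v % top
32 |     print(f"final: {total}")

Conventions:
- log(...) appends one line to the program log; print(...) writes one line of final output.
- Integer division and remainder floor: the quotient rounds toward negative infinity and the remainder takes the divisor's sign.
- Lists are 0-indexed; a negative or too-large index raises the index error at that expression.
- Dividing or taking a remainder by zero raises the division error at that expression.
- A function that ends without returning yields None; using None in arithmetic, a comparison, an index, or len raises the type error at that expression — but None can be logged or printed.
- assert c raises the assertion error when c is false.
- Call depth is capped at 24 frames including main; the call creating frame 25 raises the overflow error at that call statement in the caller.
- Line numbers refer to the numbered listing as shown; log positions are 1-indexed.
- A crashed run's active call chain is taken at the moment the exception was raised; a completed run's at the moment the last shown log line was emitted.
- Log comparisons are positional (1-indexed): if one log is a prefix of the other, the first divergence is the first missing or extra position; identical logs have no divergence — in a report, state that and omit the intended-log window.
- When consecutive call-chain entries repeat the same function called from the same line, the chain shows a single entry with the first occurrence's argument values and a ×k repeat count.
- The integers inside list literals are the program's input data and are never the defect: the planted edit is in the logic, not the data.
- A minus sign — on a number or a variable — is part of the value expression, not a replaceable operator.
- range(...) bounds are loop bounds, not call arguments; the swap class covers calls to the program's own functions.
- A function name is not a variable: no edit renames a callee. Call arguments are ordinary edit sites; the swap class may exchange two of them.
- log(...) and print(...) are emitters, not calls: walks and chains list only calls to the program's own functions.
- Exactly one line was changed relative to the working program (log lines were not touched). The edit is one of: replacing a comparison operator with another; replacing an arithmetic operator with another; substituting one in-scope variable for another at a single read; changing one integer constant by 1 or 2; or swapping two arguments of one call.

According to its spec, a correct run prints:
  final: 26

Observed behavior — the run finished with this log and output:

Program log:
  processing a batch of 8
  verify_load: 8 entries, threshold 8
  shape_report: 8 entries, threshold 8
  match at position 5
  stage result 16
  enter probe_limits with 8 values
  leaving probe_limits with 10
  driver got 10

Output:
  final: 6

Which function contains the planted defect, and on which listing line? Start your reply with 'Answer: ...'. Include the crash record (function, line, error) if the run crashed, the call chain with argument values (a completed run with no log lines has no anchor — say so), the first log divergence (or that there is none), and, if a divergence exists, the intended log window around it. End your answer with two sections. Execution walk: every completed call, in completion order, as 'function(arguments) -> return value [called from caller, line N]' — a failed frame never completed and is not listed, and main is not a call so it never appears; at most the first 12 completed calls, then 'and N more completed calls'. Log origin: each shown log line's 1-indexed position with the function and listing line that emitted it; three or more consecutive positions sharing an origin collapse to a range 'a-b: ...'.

Answer: the defect is in main at line 31.
Core observation: The two runs log identically and part ways only at the printed values.
Call chain: main.
First divergence: none; the two logs match at every position.
Execution walk:
  shape_report([10, 3, 6, 6, 1, 8, 9, 8], 8) -> 5  [called from verify_load, line 9]
  verify_load([10, 3, 6, 6, 1, 8, 9, 8], 8) -> 16  [called from main, line 27]
  probe_limits([10, 3, 6, 6, 1, 8, 9, 8]) -> 10  [called from main, line 29]
Log origins:
  1: logged in main at line 26
  2: logged in verify_load at line 8
  3: logged in shape_report at line 2
  4: logged in verify_load at line 10
  5: logged in main at line 28
  6: logged in probe_limits at line 15
  7: logged in probe_limits at line 20
  8: logged in main at line 30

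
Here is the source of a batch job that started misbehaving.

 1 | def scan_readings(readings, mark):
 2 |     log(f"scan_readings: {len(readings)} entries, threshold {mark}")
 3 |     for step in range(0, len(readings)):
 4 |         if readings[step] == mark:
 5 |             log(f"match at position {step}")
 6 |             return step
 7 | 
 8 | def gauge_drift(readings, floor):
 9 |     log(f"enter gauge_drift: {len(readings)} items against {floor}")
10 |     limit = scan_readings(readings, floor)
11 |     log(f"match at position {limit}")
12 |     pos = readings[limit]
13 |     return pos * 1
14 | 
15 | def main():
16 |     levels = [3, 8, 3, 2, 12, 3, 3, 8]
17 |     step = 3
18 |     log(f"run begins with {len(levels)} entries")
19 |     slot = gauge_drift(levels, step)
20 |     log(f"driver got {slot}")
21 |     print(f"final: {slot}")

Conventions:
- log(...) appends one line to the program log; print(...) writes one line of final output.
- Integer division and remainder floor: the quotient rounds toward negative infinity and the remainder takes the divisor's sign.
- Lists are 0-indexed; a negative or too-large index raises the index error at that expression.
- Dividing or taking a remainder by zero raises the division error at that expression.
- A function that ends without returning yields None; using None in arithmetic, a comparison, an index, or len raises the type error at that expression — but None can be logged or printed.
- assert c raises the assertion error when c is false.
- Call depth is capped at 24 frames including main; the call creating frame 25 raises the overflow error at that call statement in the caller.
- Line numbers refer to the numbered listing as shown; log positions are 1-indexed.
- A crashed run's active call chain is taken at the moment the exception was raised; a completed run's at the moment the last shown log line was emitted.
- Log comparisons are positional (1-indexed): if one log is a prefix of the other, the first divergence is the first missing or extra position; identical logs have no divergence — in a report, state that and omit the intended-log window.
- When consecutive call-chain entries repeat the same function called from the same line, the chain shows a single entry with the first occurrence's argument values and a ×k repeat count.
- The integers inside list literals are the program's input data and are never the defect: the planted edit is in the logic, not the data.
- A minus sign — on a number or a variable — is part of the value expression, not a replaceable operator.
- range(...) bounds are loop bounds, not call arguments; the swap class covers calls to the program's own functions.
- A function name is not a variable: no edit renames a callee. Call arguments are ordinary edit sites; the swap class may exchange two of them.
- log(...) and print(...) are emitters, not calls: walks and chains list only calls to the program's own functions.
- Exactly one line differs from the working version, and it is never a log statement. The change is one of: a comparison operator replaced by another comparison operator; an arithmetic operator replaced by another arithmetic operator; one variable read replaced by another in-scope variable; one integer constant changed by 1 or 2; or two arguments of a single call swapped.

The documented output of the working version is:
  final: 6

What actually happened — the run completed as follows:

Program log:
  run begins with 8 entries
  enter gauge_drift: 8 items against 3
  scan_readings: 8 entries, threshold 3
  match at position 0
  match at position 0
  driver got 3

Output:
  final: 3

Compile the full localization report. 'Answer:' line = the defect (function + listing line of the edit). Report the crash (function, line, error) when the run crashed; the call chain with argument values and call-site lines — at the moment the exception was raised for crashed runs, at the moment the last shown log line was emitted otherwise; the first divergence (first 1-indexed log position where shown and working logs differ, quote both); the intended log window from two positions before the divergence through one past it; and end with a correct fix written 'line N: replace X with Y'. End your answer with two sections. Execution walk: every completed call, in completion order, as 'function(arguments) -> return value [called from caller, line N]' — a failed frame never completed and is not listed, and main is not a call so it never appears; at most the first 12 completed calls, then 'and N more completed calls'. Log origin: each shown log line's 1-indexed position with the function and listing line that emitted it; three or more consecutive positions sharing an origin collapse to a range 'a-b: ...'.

Answer: the defect is in gauge_drift at line 13.
The tell: The log first diverges at position 6: the faulty run prints 'driver got 3' where the working version prints 'driver got 6'.
Call chain: main.
First divergence: position 6 — shown 'driver got 3', intended 'driver got 6'.
Intended log window:
  4: match at position 0
  5: match at position 0
  6: driver got 6
Execution walk:
  scan_readings([3, 8, 3, 2, 12, 3, 3, 8], 3) -> 0  [called from gauge_drift, line 10]
  gauge_drift([3, 8, 3, 2, 12, 3, 3, 8], 3) -> 3  [called from main, line 19]
Log line origins:
  1 — main, line 18
  2 — gauge_drift, line 9
  3 — scan_readings, line 2
  4 — scan_readings, line 5
  5 — gauge_drift, line 11
  6 — main, line 20
A correct fix: line 13: replace `1` with `2`.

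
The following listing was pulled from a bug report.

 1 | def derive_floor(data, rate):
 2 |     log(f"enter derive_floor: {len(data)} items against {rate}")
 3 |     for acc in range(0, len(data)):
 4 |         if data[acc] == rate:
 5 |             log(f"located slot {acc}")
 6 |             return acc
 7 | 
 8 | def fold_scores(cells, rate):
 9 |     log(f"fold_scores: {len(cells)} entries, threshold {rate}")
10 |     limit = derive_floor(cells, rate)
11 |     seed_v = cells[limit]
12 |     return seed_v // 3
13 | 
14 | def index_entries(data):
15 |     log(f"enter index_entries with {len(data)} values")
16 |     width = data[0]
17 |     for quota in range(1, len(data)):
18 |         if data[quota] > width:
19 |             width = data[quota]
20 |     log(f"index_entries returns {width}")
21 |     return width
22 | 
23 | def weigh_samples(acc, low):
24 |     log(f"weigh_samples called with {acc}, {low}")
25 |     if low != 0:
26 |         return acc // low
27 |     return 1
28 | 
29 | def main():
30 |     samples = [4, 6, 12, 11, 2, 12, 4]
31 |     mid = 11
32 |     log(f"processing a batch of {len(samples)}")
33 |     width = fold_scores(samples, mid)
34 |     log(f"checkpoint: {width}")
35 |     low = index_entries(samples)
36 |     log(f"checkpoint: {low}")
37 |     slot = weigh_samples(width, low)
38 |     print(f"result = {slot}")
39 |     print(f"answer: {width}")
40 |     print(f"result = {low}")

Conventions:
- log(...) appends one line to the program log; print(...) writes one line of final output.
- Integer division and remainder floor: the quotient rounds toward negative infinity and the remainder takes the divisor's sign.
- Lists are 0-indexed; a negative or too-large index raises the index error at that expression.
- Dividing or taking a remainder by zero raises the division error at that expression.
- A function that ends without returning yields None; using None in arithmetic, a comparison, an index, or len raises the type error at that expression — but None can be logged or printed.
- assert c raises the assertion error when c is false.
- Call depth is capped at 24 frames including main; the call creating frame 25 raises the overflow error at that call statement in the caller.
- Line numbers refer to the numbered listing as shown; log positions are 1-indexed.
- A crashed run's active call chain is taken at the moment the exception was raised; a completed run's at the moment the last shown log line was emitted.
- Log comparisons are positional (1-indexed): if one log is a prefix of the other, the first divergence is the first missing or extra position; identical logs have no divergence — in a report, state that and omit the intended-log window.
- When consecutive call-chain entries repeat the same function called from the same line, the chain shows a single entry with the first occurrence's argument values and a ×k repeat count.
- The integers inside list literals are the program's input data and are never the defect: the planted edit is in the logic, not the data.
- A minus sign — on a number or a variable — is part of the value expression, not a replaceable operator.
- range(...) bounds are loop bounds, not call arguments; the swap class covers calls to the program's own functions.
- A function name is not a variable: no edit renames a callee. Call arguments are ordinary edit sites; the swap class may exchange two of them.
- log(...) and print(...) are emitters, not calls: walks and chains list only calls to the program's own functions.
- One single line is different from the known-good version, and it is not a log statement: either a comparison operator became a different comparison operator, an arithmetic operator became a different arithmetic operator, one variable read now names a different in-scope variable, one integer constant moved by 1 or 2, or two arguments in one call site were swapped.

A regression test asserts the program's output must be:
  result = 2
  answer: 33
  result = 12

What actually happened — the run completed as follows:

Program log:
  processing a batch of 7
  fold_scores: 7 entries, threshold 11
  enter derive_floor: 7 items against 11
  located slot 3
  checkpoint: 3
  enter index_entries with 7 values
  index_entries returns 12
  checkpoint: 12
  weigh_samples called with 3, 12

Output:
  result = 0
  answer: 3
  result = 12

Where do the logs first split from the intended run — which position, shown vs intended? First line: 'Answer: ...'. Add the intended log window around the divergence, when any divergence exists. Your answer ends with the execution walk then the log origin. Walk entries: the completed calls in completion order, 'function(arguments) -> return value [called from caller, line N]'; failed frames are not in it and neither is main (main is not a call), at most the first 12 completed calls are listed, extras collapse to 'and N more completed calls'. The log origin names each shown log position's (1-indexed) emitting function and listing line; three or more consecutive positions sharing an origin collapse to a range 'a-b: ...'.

Answer: position 5 — shown 'checkpoint: 3', intended 'checkpoint: 33'.
Intended log window:
  3: enter derive_floor: 7 items against 11
  4: located slot 3
  5: checkpoint: 33
  6: enter index_entries with 7 values
Execution walk:
  derive_floor([4, 6, 12, 11, 2, 12, 4], 11) -> 3  [called from fold_scores, line 10]
  fold_scores([4, 6, 12, 11, 2, 12, 4], 11) -> 3  [called from main, line 33]
  index_entries([4, 6, 12, 11, 2, 12, 4]) -> 12  [called from main, line 35]
  weigh_samples(3, 12) -> 0  [called from main, line 37]
Log origins:
  1: logged in main at line 32
  2: logged in fold_scores at line 9
  3: logged in derive_floor at line 2
  4: logged in derive_floor at line 5
  5: logged in main at line 34
  6: logged in index_entries at line 15
  7: logged in index_entries at line 20
  8: logged in main at line 36
  9: logged in weigh_samples at line 24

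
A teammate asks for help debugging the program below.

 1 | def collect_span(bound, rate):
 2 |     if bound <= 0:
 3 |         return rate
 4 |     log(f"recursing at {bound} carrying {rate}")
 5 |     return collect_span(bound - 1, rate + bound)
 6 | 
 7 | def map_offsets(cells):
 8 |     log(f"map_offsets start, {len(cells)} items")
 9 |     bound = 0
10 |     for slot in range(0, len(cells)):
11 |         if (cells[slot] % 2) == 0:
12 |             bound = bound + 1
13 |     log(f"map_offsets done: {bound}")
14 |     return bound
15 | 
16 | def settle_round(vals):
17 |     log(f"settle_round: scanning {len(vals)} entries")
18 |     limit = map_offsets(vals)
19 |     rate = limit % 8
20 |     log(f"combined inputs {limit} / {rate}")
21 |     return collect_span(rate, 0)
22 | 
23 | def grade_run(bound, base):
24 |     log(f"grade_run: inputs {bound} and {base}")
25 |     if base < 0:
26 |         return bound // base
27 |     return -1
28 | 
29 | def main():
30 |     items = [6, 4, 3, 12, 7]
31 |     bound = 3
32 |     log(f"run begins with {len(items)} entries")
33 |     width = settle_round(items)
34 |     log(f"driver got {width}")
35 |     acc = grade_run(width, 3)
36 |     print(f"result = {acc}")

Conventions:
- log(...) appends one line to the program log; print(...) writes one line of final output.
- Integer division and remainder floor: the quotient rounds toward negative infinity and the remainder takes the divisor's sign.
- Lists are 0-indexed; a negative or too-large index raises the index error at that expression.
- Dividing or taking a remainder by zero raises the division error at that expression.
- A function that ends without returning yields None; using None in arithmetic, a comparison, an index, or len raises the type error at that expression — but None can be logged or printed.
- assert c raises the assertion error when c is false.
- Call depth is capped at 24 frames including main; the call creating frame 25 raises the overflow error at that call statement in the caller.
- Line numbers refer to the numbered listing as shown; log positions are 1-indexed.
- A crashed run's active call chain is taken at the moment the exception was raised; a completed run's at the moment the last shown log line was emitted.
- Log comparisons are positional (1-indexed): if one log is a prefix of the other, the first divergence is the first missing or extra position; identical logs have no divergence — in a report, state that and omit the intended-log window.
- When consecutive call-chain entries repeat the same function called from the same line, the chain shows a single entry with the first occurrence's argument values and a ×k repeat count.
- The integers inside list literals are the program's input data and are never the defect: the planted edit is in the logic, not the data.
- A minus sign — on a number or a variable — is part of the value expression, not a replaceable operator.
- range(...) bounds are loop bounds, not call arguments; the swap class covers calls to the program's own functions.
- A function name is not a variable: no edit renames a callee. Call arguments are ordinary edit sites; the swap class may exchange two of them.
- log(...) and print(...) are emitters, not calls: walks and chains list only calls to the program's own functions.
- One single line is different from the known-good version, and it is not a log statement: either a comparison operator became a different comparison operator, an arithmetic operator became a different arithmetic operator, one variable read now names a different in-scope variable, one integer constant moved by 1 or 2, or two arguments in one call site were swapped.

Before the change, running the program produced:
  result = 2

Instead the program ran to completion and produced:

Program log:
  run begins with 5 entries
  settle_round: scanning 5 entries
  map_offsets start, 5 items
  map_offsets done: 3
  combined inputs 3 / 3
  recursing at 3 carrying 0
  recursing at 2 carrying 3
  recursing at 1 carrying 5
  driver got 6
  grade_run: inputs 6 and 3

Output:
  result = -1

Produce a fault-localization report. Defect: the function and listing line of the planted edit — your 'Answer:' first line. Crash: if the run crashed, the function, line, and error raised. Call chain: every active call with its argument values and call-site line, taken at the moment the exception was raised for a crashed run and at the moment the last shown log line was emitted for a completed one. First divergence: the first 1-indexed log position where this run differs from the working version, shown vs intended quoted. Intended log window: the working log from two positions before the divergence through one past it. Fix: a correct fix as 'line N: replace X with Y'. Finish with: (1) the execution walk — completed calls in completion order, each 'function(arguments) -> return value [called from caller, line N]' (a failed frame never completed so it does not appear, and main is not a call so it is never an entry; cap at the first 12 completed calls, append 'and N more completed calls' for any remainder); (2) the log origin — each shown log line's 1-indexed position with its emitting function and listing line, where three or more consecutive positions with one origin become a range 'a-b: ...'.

Answer: the defect is in grade_run at line 25.
Key fact: Nothing in the log betrays the bug — only the output does.
Call chain: main -> grade_run(6, 3) (called at line 35).
First divergence: none (the log streams are identical).
Execution walk:
  map_offsets([6, 4, 3, 12, 7]) -> 3  [called from settle_round, line 18]
  collect_span(0, 6) -> 6  [called from collect_span, line 5]
  collect_span(1, 5) -> 6  [called from collect_span, line 5]
  collect_span(2, 3) -> 6  [called from collect_span, line 5]
  collect_span(3, 0) -> 6  [called from settle_round, line 21]
  settle_round([6, 4, 3, 12, 7]) -> 6  [called from main, line 33]
  grade_run(6, 3) -> -1  [called from main, line 35]
Log line origins:
  1: emitted by main (line 32)
  2: emitted by settle_round (line 17)
  3: emitted by map_offsets (line 8)
  4: emitted by map_offsets (line 13)
  5: emitted by settle_round (line 20)
  6-8: emitted by collect_span (line 4)
  9: emitted by main (line 34)
  10: emitted by grade_run (line 24)
A correct fix: line 25: replace `<` with `!=`.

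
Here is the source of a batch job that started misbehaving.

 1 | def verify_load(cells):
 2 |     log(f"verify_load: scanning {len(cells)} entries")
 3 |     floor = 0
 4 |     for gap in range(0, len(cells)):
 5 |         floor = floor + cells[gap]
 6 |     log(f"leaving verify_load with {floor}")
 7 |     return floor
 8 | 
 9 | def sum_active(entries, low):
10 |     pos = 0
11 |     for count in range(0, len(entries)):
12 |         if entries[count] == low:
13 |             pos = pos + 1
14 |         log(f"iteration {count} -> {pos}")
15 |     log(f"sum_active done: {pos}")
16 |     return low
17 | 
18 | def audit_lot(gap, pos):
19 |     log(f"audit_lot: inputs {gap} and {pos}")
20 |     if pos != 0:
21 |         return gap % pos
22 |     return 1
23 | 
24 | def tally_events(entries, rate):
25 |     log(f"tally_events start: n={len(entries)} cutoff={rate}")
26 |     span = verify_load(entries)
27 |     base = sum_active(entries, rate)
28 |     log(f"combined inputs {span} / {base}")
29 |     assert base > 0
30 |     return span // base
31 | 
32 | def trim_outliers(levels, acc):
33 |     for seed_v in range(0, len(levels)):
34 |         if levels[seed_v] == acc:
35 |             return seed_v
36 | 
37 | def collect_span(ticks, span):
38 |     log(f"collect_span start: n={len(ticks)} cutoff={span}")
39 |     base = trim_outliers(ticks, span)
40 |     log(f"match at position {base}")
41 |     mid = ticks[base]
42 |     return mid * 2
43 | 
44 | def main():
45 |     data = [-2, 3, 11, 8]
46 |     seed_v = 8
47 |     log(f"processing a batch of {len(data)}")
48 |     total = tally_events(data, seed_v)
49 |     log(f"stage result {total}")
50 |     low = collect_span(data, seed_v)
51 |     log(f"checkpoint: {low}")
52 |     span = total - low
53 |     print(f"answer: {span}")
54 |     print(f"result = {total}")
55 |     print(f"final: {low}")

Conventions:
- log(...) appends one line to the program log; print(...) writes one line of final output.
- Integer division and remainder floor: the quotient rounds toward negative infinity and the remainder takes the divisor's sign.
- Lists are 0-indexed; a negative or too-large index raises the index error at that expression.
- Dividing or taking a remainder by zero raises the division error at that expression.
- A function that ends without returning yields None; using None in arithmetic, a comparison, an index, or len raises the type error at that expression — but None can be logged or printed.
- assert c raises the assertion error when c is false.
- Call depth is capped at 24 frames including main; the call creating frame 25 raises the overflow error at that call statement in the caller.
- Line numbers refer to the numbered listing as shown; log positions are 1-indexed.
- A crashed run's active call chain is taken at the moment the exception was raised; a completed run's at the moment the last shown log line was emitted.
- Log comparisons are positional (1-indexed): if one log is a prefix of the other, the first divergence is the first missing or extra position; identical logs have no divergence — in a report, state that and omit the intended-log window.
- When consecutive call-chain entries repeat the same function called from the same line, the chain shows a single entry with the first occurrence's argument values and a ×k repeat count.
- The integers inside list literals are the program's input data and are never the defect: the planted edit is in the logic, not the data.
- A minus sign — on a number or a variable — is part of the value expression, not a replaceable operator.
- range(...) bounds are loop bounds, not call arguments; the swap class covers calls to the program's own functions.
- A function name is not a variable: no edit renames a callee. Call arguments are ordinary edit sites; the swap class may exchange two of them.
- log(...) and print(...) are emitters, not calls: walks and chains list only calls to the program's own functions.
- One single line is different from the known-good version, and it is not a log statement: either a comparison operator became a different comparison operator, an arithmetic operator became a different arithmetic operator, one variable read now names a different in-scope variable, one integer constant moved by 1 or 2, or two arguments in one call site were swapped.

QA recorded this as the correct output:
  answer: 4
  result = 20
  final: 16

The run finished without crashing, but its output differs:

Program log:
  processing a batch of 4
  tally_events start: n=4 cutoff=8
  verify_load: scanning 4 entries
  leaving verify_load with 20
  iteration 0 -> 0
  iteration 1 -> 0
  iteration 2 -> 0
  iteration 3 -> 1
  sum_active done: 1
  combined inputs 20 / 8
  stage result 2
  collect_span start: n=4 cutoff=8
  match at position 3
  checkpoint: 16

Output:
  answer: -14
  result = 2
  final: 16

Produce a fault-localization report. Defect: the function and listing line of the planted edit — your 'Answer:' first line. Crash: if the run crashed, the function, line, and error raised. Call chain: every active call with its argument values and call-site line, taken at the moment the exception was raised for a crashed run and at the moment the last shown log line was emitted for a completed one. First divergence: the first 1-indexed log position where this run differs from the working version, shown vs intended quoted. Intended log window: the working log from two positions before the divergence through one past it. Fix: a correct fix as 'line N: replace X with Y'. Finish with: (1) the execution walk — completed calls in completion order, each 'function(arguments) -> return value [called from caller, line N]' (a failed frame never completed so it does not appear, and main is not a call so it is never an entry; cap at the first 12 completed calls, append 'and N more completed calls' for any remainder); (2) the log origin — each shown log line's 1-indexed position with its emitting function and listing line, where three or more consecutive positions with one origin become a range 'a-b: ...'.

Answer: the defect is in sum_active at line 16.
The tell: Everything matches until log position 10, which reads 'combined inputs 20 / 8' in place of 'combined inputs 20 / 1'.
Call chain: main.
First divergence: position 10 — shown 'combined inputs 20 / 8', intended 'combined inputs 20 / 1'.
Intended log window:
  8: iteration 3 -> 1
  9: sum_active done: 1
  10: combined inputs 20 / 1
  11: stage result 20
Execution walk:
  verify_load([-2, 3, 11, 8]) -> 20  [called from tally_events, line 26]
  sum_active([-2, 3, 11, 8], 8) -> 8  [called from tally_events, line 27]
  tally_events([-2, 3, 11, 8], 8) -> 2  [called from main, line 48]
  trim_outliers([-2, 3, 11, 8], 8) -> 3  [called from collect_span, line 39]
  collect_span([-2, 3, 11, 8], 8) -> 16  [called from main, line 50]
Log origin:
  1: from main, line 47
  2: from tally_events, line 25
  3: from verify_load, line 2
  4: from verify_load, line 6
  5-8: from sum_active, line 14
  9: from sum_active, line 15
  10: from tally_events, line 28
  11: from main, line 49
  12: from collect_span, line 38
  13: from collect_span, line 40
  14: from main, line 51
A correct fix: line 16: replace `low` with `pos`.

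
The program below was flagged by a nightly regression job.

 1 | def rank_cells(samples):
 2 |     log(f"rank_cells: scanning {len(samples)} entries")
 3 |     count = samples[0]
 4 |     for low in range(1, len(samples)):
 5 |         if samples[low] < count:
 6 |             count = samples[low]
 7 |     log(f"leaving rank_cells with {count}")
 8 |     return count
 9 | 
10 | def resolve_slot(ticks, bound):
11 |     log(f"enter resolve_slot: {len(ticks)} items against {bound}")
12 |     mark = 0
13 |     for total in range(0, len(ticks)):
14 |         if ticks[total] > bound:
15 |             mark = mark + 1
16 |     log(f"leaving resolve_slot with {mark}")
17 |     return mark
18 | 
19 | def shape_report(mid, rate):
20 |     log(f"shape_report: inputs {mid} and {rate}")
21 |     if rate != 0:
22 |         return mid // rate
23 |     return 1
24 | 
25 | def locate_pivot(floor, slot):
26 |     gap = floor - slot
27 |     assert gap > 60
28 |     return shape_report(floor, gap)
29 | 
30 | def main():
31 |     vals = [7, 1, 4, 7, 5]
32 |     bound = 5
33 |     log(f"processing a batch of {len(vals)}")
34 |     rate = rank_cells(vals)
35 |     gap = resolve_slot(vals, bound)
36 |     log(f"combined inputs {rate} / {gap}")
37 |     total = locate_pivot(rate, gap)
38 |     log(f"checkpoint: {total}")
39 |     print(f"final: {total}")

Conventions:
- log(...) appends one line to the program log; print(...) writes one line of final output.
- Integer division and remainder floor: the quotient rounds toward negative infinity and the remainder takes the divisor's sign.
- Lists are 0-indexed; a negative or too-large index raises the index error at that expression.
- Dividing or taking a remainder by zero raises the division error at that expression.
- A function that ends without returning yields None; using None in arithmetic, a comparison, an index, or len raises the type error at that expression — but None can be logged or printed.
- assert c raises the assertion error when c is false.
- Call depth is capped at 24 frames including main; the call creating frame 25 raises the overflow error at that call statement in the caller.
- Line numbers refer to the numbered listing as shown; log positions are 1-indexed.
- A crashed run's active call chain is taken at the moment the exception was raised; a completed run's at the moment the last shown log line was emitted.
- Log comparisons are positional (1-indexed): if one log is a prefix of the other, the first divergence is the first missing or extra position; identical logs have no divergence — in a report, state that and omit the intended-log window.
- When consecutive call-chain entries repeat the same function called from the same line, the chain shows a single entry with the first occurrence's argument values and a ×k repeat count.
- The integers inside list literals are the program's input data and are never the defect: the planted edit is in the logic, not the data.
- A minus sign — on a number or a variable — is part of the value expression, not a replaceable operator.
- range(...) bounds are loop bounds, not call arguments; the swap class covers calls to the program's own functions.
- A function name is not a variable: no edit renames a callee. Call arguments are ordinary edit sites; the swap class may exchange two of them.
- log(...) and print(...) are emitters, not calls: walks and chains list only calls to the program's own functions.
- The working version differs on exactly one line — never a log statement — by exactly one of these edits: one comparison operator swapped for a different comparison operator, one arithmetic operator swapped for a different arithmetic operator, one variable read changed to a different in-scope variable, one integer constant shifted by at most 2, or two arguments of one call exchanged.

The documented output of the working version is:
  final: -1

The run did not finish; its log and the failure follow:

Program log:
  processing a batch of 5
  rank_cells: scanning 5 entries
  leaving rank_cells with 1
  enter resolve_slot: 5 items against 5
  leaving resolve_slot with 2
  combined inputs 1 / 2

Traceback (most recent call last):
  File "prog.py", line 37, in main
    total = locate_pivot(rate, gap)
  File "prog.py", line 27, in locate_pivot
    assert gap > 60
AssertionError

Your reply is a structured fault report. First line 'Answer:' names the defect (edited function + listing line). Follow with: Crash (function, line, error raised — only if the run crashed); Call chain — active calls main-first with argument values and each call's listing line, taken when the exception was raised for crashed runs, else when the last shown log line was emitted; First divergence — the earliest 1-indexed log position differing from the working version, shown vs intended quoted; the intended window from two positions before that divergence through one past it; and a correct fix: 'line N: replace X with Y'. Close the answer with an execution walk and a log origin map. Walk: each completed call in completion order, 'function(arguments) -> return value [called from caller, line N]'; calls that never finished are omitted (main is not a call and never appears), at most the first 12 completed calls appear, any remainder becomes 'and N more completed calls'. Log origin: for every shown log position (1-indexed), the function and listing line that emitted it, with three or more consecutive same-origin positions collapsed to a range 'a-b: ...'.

Answer: the defect is in locate_pivot at line 27.
The tell: Only 6 log lines were emitted before the run died; the intended continuation was 'shape_report: inputs 1 and -1'.
Crash: locate_pivot, line 27, AssertionError.
Call chain: main -> locate_pivot(1, 2) (called at line 37).
First divergence: position 7; the shown log stops at 6 lines while the working version next logs 'shape_report: inputs 1 and -1'.
Intended log window:
  5: leaving resolve_slot with 2
  6: combined inputs 1 / 2
  7: shape_report: inputs 1 and -1
  8: checkpoint: -1
Execution walk:
  rank_cells([7, 1, 4, 7, 5]) -> 1  [called from main, line 34]
  resolve_slot([7, 1, 4, 7, 5], 5) -> 2  [called from main, line 35]
Origin of each log line:
  1: logged in main at line 33
  2: logged in rank_cells at line 2
  3: logged in rank_cells at line 7
  4: logged in resolve_slot at line 11
  5: logged in resolve_slot at line 16
  6: logged in main at line 36
A correct fix: line 27: replace `>` with `<=`.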